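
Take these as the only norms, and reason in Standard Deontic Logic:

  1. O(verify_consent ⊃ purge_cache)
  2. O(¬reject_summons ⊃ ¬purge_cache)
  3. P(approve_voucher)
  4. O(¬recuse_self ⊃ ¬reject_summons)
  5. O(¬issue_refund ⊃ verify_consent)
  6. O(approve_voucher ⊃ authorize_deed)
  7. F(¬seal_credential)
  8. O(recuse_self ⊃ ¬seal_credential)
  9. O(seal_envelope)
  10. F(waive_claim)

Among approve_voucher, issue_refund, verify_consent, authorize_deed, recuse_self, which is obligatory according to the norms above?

issue_refund

Premise 7, F(¬seal_credential), is equivalent to O(seal_credential).
The contrapositive of premise 8 (O(recuse_self ⊃ ¬seal_credential)) is O(seal_credential ⊃ ¬recuse_self), and O(seal_credential) is already established, so O(¬recuse_self).
Premise 4 is O(¬recuse_self ⊃ ¬reject_summons); since O(¬recuse_self), deontic closure gives O(¬reject_summons).
Applying K to premise 2 (O(¬reject_summons ⊃ ¬purge_cache)) and O(¬reject_summons) yields O(¬purge_cache).
Premise 1, O(verify_consent ⊃ purge_cache), contraposes to O(¬purge_cache ⊃ ¬verify_consent); with O(¬purge_cache) we get O(¬verify_consent).
The contrapositive of premise 5 (O(¬issue_refund ⊃ verify_consent)) is O(¬verify_consent ⊃ issue_refund), and O(¬verify_consent) is already established, so O(issue_refund).
So O(issue_refund) holds — issue_refund is obligatory. None of the other listed options is made obligatory by any chain of premises.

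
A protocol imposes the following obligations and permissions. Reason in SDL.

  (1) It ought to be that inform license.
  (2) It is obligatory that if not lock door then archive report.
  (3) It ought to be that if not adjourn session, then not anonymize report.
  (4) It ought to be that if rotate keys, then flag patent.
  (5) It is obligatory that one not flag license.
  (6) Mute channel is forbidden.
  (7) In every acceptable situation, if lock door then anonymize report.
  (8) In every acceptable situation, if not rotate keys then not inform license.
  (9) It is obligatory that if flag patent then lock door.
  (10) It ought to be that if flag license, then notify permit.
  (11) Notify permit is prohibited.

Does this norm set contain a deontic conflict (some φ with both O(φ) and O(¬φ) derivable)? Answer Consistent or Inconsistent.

Premise 10 is O(flag_license → notify_permit), but O(flag_license) is not derivable from the premises, so it does not yield O(notify_permit).
So O(notify_permit) is not derivable, and the apparent clash with O(¬notify_permit) does not arise.
A world satisfying every obligation exists (e.g. adjourn_session=true, anonymize_report=true, archive_report=false, flag_license=false, flag_patent=true, inform_license=true, lock_door=true, mute_channel=false, notify_permit=false, rotate_keys=true); no atom is both obligatory and forbidden, so the set is consistent.

Consistent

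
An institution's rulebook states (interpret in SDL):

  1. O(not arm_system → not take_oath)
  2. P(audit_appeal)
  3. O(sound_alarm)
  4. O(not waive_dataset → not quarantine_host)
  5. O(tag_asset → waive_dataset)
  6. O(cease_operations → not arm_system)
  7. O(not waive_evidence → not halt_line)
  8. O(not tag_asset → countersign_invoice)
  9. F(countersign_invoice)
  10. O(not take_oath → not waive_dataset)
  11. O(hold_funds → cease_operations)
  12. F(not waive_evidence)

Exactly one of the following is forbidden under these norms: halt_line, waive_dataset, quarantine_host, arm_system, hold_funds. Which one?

hold_funds

Premise 9 is F(countersign_invoice), i.e. O(not countersign_invoice).
Premise 8 is O(not tag_asset → countersign_invoice); contrapositively O(not countersign_invoice → tag_asset). Since O(not countersign_invoice) holds, K gives O(tag_asset).
Applying K to premise 5 (O(tag_asset → waive_dataset)) and O(tag_asset) yields O(waive_dataset).
Premise 10 is O(not take_oath → not waive_dataset); contrapositively O(waive_dataset → take_oath). Since O(waive_dataset) holds, K gives O(take_oath).
The contrapositive of premise 1 (O(not arm_system → not take_oath)) is O(take_oath → arm_system), and O(take_oath) is already established, so O(arm_system).
Premise 6 is O(cease_operations → not arm_system); contrapositively O(arm_system → not cease_operations). Since O(arm_system) holds, K gives O(not cease_operations).
The contrapositive of premise 11 (O(hold_funds → cease_operations)) is O(not cease_operations → not hold_funds), and O(not cease_operations) is already established, so O(not hold_funds).
So O(not hold_funds) holds, i.e. hold_funds is forbidden. None of the other listed options is forbidden under the premises.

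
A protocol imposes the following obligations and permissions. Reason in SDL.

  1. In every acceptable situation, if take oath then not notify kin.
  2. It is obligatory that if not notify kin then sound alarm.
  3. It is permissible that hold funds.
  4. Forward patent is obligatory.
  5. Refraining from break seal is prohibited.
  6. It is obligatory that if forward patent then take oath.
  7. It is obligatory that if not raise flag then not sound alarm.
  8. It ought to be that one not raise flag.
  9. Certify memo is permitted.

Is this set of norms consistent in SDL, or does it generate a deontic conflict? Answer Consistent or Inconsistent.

Inconsistent

Premise 4 states O(forward_patent) outright.
Premise 6 is O(forward_patent → take_oath); since O(forward_patent), deontic closure gives O(take_oath).
Applying K to premise 1 (O(take_oath → ¬notify_kin)) and O(take_oath) yields O(¬notify_kin).
From O(¬notify_kin) and premise 2, O(¬notify_kin → sound_alarm), we obtain O(sound_alarm).
The contrapositive of premise 7 (O(¬raise_flag → ¬sound_alarm)) is O(sound_alarm → raise_flag), and O(sound_alarm) is already established, so O(raise_flag).
But premise 8 directly asserts O(¬raise_flag).
We now have both O(raise_flag) and O(¬raise_flag) — raise_flag is simultaneously obligatory and forbidden, violating the D-axiom.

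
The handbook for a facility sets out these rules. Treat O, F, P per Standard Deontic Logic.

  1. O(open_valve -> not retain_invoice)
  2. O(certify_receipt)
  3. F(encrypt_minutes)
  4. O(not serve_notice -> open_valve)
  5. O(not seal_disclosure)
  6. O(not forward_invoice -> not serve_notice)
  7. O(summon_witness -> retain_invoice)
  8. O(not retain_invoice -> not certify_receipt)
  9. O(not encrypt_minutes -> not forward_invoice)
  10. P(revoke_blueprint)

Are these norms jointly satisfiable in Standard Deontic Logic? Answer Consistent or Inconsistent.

Inconsistent

Premise 2 gives O(certify_receipt).
The contrapositive of premise 8 (O(not retain_invoice -> not certify_receipt)) is O(certify_receipt -> retain_invoice), and O(certify_receipt) is already established, so O(retain_invoice).
Premise 1, O(open_valve -> not retain_invoice), contraposes to O(retain_invoice -> not open_valve); with O(retain_invoice) we get O(not open_valve).
Premise 4 is O(not serve_notice -> open_valve); contrapositively O(not open_valve -> serve_notice). Since O(not open_valve) holds, K gives O(serve_notice).
Premise 6 is O(not forward_invoice -> not serve_notice); contrapositively O(serve_notice -> forward_invoice). Since O(serve_notice) holds, K gives O(forward_invoice).
The contrapositive of premise 9 (O(not encrypt_minutes -> not forward_invoice)) is O(forward_invoice -> encrypt_minutes), and O(forward_invoice) is already established, so O(encrypt_minutes).
Yet premise 3 is F(encrypt_minutes), i.e. O(not encrypt_minutes).
We now have both O(encrypt_minutes) and O(not encrypt_minutes) — encrypt_minutes is simultaneously obligatory and forbidden, violating the D-axiom.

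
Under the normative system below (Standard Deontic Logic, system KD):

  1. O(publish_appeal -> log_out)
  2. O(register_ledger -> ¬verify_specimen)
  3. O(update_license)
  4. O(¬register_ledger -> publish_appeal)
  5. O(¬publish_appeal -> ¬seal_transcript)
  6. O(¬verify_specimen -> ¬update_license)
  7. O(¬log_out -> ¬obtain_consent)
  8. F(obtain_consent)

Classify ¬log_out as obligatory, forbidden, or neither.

Forbidden

From premise 3 we have O(update_license).
Premise 6 is O(¬verify_specimen -> ¬update_license); contrapositively O(update_license -> verify_specimen). Since O(update_license) holds, K gives O(verify_specimen).
Premise 2, O(register_ledger -> ¬verify_specimen), contraposes to O(verify_specimen -> ¬register_ledger); with O(verify_specimen) we get O(¬register_ledger).
With premise 4, O(¬register_ledger -> publish_appeal), the K-axiom yields O(publish_appeal).
From O(publish_appeal) and premise 1, O(publish_appeal -> log_out), we obtain O(log_out).
Premises 5, 7, 8 do not contribute to this derivation.
Thus O(log_out), which is F(¬log_out): ¬log_out is forbidden.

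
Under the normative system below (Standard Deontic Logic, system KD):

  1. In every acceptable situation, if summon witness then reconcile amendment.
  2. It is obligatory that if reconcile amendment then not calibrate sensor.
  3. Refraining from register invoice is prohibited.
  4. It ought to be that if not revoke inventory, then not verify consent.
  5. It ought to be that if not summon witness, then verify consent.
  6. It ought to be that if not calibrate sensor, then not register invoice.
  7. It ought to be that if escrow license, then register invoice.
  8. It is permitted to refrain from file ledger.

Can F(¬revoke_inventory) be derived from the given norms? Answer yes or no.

Premise 3, F(¬register_invoice), is equivalent to O(register_invoice).
Premise 6, O(¬calibrate_sensor → ¬register_invoice), contraposes to O(register_invoice → calibrate_sensor); with O(register_invoice) we get O(calibrate_sensor).
Premise 2, O(reconcile_amendment → ¬calibrate_sensor), contraposes to O(calibrate_sensor → ¬reconcile_amendment); with O(calibrate_sensor) we get O(¬reconcile_amendment).
Premise 1 is O(summon_witness → reconcile_amendment); contrapositively O(¬reconcile_amendment → ¬summon_witness). Since O(¬reconcile_amendment) holds, K gives O(¬summon_witness).
From O(¬summon_witness) and premise 5, O(¬summon_witness → verify_consent), we obtain O(verify_consent).
Premise 4 is O(¬revoke_inventory → ¬verify_consent); contrapositively O(verify_consent → revoke_inventory). Since O(verify_consent) holds, K gives O(revoke_inventory).
Premises 7, 8 do not contribute to this derivation.
So O(revoke_inventory) holds, i.e. F(¬revoke_inventory). The claim follows.

Yes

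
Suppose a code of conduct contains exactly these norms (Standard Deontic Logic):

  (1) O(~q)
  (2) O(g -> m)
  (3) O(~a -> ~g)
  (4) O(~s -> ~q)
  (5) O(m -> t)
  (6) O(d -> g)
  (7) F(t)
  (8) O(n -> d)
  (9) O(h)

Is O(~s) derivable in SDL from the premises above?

Premise 4 is O(~s -> ~q); even if O(~q) held, inferring O(~s) would be affirming the consequent — invalid.
No other premise forces O(~s). An ideal world satisfying every premise can still have ~s false, so O(~s) is not derivable.

No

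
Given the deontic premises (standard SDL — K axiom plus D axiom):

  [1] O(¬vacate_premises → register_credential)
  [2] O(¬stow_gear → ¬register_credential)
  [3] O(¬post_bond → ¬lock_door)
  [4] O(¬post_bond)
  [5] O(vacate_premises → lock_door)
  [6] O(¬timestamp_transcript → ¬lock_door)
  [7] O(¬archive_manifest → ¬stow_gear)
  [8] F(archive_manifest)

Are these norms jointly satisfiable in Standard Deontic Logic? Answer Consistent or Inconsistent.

Inconsistent

Premise 4 gives O(¬post_bond).
From O(¬post_bond) and premise 3, O(¬post_bond → ¬lock_door), we obtain O(¬lock_door).
Premise 5 is O(vacate_premises → lock_door); contrapositively O(¬lock_door → ¬vacate_premises). Since O(¬lock_door) holds, K gives O(¬vacate_premises).
Applying K to premise 1 (O(¬vacate_premises → register_credential)) and O(¬vacate_premises) yields O(register_credential).
The contrapositive of premise 2 (O(¬stow_gear → ¬register_credential)) is O(register_credential → stow_gear), and O(register_credential) is already established, so O(stow_gear).
Premise 7 is O(¬archive_manifest → ¬stow_gear); contrapositively O(stow_gear → archive_manifest). Since O(stow_gear) holds, K gives O(archive_manifest).
Yet premise 8 is F(archive_manifest), i.e. O(¬archive_manifest).
We now have both O(archive_manifest) and O(¬archive_manifest) — archive_manifest is simultaneously obligatory and forbidden, violating the D-axiom.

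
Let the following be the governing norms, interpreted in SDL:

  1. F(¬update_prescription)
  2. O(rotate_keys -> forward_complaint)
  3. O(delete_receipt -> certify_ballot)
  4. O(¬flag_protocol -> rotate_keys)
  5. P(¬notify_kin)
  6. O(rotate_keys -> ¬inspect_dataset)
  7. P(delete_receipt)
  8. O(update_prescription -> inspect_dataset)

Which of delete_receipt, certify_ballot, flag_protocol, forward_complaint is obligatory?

flag_protocol

F(¬update_prescription) at premise 1 means O(update_prescription).
Premise 8 is O(update_prescription -> inspect_dataset); since O(update_prescription), deontic closure gives O(inspect_dataset).
Premise 6 is O(rotate_keys -> ¬inspect_dataset); contrapositively O(inspect_dataset -> ¬rotate_keys). Since O(inspect_dataset) holds, K gives O(¬rotate_keys).
The contrapositive of premise 4 (O(¬flag_protocol -> rotate_keys)) is O(¬rotate_keys -> flag_protocol), and O(¬rotate_keys) is already established, so O(flag_protocol).
So O(flag_protocol) holds — flag_protocol is obligatory. None of the other listed options is made obligatory by any chain of premises.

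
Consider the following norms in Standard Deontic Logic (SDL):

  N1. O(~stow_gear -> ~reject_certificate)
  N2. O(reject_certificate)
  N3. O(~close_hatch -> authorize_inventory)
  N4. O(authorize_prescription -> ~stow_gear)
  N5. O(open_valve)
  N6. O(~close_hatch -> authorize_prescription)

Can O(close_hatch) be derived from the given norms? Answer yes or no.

Yes

Premise 2 gives O(reject_certificate).
Premise 1 is O(~stow_gear -> ~reject_certificate); contrapositively O(reject_certificate -> stow_gear). Since O(reject_certificate) holds, K gives O(stow_gear).
Premise 4 is O(authorize_prescription -> ~stow_gear); contrapositively O(stow_gear -> ~authorize_prescription). Since O(stow_gear) holds, K gives O(~authorize_prescription).
Premise 6, O(~close_hatch -> authorize_prescription), contraposes to O(~authorize_prescription -> close_hatch); with O(~authorize_prescription) we get O(close_hatch).
Premises 3, 5 do not contribute to this derivation.
So O(close_hatch) follows.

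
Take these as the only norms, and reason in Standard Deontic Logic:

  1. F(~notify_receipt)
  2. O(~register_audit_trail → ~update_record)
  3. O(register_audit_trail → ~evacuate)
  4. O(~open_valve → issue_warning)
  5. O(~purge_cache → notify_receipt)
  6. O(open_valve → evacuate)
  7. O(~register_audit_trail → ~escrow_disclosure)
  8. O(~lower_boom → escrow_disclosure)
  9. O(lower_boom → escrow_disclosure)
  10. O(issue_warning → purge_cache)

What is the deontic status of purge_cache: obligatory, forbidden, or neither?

Premises 8 and 9 are O(~lower_boom → escrow_disclosure) and O(lower_boom → escrow_disclosure); every ideal world satisfies ~lower_boom or lower_boom, so in either case escrow_disclosure holds — hence O(escrow_disclosure).
Premise 7 is O(~register_audit_trail → ~escrow_disclosure); contrapositively O(escrow_disclosure → register_audit_trail). Since O(escrow_disclosure) holds, K gives O(register_audit_trail).
From O(register_audit_trail) and premise 3, O(register_audit_trail → ~evacuate), we obtain O(~evacuate).
Premise 6, O(open_valve → evacuate), contraposes to O(~evacuate → ~open_valve); with O(~evacuate) we get O(~open_valve).
Premise 4 is O(~open_valve → issue_warning); since O(~open_valve), deontic closure gives O(issue_warning).
Premise 10 is O(issue_warning → purge_cache); since O(issue_warning), deontic closure gives O(purge_cache).
Premises 1, 2, 5 do not contribute to this derivation.
Hence purge_cache is obligatory.

Obligatory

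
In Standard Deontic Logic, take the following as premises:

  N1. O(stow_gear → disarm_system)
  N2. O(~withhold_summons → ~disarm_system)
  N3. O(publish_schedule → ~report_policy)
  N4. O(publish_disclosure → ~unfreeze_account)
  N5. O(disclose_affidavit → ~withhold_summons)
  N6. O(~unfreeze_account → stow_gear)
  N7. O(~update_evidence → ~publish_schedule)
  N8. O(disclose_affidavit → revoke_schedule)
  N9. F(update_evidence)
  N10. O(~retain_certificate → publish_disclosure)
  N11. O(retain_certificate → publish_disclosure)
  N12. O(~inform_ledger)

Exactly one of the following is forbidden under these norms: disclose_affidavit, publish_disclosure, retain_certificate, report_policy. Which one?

By case analysis on ~retain_certificate: premise 10 gives O(~retain_certificate → publish_disclosure) and premise 11 gives O(retain_certificate → publish_disclosure), so O(publish_disclosure) either way.
Premise 4 is O(publish_disclosure → ~unfreeze_account); since O(publish_disclosure), deontic closure gives O(~unfreeze_account).
With premise 6, O(~unfreeze_account → stow_gear), the K-axiom yields O(stow_gear).
With premise 1, O(stow_gear → disarm_system), the K-axiom yields O(disarm_system).
Premise 2 is O(~withhold_summons → ~disarm_system); contrapositively O(disarm_system → withhold_summons). Since O(disarm_system) holds, K gives O(withhold_summons).
Premise 5, O(disclose_affidavit → ~withhold_summons), contraposes to O(withhold_summons → ~disclose_affidavit); with O(withhold_summons) we get O(~disclose_affidavit).
So O(~disclose_affidavit) holds, i.e. disclose_affidavit is forbidden. None of the other listed options is forbidden under the premises.

disclose_affidavit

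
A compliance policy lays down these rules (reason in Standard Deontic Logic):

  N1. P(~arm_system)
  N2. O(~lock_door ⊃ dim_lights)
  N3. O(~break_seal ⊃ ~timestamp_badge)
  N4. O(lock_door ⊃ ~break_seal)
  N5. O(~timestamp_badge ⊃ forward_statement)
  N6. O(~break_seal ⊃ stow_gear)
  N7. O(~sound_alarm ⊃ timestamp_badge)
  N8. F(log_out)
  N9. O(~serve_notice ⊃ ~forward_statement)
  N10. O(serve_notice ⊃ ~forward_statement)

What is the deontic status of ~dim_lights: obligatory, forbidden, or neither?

Forbidden

By case analysis on ~serve_notice: premise 9 gives O(~serve_notice ⊃ ~forward_statement) and premise 10 gives O(serve_notice ⊃ ~forward_statement), so O(~forward_statement) either way.
The contrapositive of premise 5 (O(~timestamp_badge ⊃ forward_statement)) is O(~forward_statement ⊃ timestamp_badge), and O(~forward_statement) is already established, so O(timestamp_badge).
Premise 3 is O(~break_seal ⊃ ~timestamp_badge); contrapositively O(timestamp_badge ⊃ break_seal). Since O(timestamp_badge) holds, K gives O(break_seal).
Premise 4, O(lock_door ⊃ ~break_seal), contraposes to O(break_seal ⊃ ~lock_door); with O(break_seal) we get O(~lock_door).
Applying K to premise 2 (O(~lock_door ⊃ dim_lights)) and O(~lock_door) yields O(dim_lights).
Premises 1, 6, 7, 8 do not contribute to this derivation.
Thus O(dim_lights), which is F(~dim_lights): ~dim_lights is forbidden.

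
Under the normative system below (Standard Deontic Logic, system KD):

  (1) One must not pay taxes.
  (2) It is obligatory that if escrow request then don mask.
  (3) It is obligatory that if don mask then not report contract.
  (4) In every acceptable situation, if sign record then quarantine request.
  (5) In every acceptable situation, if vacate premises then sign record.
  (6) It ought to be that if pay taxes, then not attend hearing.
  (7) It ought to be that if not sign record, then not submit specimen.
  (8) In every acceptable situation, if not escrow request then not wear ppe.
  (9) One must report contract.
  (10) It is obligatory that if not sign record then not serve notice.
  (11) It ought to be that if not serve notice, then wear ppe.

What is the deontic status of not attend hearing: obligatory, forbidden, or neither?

Premise 6 is O(pay_taxes → ¬attend_hearing), but O(pay_taxes) is not derivable from the premises, so it does not yield O(¬attend_hearing).
No premise or chain of K-axiom applications forces O(¬attend_hearing), and none forces O(attend_hearing). So ¬attend_hearing is neither obligatory nor forbidden under these norms.

Neither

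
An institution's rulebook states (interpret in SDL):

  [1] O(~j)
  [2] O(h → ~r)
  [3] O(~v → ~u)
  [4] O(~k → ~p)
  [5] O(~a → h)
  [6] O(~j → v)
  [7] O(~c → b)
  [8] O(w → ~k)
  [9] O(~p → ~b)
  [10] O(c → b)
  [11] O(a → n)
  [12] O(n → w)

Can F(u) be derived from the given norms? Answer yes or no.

Premise 3 is O(~v → ~u), but O(~v) is not derivable from the premises, so it does not yield O(~u).
No other premise forces O(~u). An ideal world satisfying every premise can still have u true, so F(u) is not derivable.

No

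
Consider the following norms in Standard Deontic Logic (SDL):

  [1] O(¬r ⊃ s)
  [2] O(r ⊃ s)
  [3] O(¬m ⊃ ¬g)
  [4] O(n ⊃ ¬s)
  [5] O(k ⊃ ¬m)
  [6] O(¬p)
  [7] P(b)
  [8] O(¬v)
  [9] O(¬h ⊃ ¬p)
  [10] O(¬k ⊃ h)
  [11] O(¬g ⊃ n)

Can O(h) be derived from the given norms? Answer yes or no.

By case analysis on r: premise 2 gives O(r ⊃ s) and premise 1 gives O(¬r ⊃ s), so O(s) either way.
The contrapositive of premise 4 (O(n ⊃ ¬s)) is O(s ⊃ ¬n), and O(s) is already established, so O(¬n).
Premise 11, O(¬g ⊃ n), contraposes to O(¬n ⊃ g); with O(¬n) we get O(g).
The contrapositive of premise 3 (O(¬m ⊃ ¬g)) is O(g ⊃ m), and O(g) is already established, so O(m).
Premise 5, O(k ⊃ ¬m), contraposes to O(m ⊃ ¬k); with O(m) we get O(¬k).
With premise 10, O(¬k ⊃ h), the K-axiom yields O(h).
Premises 6, 7, 8, 9 do not contribute to this derivation.
So O(h) follows.

Yes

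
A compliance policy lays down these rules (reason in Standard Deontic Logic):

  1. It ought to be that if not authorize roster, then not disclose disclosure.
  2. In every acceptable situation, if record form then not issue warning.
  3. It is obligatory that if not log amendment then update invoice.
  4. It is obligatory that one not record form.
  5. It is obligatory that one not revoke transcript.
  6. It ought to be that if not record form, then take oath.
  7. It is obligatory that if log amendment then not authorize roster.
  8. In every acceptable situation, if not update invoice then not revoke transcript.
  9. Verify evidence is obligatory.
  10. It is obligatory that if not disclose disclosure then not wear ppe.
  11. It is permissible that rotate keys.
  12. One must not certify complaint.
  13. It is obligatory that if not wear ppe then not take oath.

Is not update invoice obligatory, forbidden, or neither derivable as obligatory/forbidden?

Forbidden

Premise 4 states O(¬record_form) outright.
From O(¬record_form) and premise 6, O(¬record_form → take_oath), we obtain O(take_oath).
Premise 13, O(¬wear_ppe → ¬take_oath), contraposes to O(take_oath → wear_ppe); with O(take_oath) we get O(wear_ppe).
The contrapositive of premise 10 (O(¬disclose_disclosure → ¬wear_ppe)) is O(wear_ppe → disclose_disclosure), and O(wear_ppe) is already established, so O(disclose_disclosure).
Premise 1 is O(¬authorize_roster → ¬disclose_disclosure); contrapositively O(disclose_disclosure → authorize_roster). Since O(disclose_disclosure) holds, K gives O(authorize_roster).
Premise 7, O(log_amendment → ¬authorize_roster), contraposes to O(authorize_roster → ¬log_amendment); with O(authorize_roster) we get O(¬log_amendment).
Premise 3 is O(¬log_amendment → update_invoice); since O(¬log_amendment), deontic closure gives O(update_invoice).
Premises 2, 5, 8, 9, 11, 12 do not contribute to this derivation.
Thus O(update_invoice), which is F(¬update_invoice): ¬update_invoice is forbidden.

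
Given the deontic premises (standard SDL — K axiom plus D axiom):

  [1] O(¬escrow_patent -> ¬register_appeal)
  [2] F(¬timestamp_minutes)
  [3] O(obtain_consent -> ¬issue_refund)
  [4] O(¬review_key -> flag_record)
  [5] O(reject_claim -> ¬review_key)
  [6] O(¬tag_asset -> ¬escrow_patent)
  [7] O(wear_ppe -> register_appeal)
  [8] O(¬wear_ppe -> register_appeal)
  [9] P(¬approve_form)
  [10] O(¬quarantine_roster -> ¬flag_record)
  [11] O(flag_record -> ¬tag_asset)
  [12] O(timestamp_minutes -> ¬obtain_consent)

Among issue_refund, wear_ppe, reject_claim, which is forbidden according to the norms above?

reject_claim

Premises 8 and 7 are O(¬wear_ppe -> register_appeal) and O(wear_ppe -> register_appeal); every ideal world satisfies ¬wear_ppe or wear_ppe, so in either case register_appeal holds — hence O(register_appeal).
The contrapositive of premise 1 (O(¬escrow_patent -> ¬register_appeal)) is O(register_appeal -> escrow_patent), and O(register_appeal) is already established, so O(escrow_patent).
Premise 6 is O(¬tag_asset -> ¬escrow_patent); contrapositively O(escrow_patent -> tag_asset). Since O(escrow_patent) holds, K gives O(tag_asset).
Premise 11 is O(flag_record -> ¬tag_asset); contrapositively O(tag_asset -> ¬flag_record). Since O(tag_asset) holds, K gives O(¬flag_record).
The contrapositive of premise 4 (O(¬review_key -> flag_record)) is O(¬flag_record -> review_key), and O(¬flag_record) is already established, so O(review_key).
Premise 5, O(reject_claim -> ¬review_key), contraposes to O(review_key -> ¬reject_claim); with O(review_key) we get O(¬reject_claim).
So O(¬reject_claim) holds, i.e. reject_claim is forbidden. None of the other listed options is forbidden under the premises.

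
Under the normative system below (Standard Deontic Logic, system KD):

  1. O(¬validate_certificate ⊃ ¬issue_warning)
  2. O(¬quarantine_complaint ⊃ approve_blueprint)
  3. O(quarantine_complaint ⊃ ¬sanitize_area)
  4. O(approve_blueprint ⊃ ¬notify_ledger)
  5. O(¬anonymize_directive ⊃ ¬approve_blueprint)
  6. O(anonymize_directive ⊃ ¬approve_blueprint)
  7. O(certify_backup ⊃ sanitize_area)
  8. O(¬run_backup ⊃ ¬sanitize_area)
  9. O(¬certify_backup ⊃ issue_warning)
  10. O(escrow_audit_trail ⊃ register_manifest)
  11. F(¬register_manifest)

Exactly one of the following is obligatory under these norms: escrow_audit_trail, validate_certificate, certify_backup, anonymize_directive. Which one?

validate_certificate

Premises 5 and 6 cover both cases: O(¬anonymize_directive ⊃ ¬approve_blueprint) and O(anonymize_directive ⊃ ¬approve_blueprint). Since ¬anonymize_directive ∨ anonymize_directive is a tautology, O(¬approve_blueprint) follows.
Premise 2 is O(¬quarantine_complaint ⊃ approve_blueprint); contrapositively O(¬approve_blueprint ⊃ quarantine_complaint). Since O(¬approve_blueprint) holds, K gives O(quarantine_complaint).
Applying K to premise 3 (O(quarantine_complaint ⊃ ¬sanitize_area)) and O(quarantine_complaint) yields O(¬sanitize_area).
Premise 7, O(certify_backup ⊃ sanitize_area), contraposes to O(¬sanitize_area ⊃ ¬certify_backup); with O(¬sanitize_area) we get O(¬certify_backup).
From O(¬certify_backup) and premise 9, O(¬certify_backup ⊃ issue_warning), we obtain O(issue_warning).
The contrapositive of premise 1 (O(¬validate_certificate ⊃ ¬issue_warning)) is O(issue_warning ⊃ validate_certificate), and O(issue_warning) is already established, so O(validate_certificate).
So O(validate_certificate) holds — validate_certificate is obligatory. None of the other listed options is made obligatory by any chain of premises.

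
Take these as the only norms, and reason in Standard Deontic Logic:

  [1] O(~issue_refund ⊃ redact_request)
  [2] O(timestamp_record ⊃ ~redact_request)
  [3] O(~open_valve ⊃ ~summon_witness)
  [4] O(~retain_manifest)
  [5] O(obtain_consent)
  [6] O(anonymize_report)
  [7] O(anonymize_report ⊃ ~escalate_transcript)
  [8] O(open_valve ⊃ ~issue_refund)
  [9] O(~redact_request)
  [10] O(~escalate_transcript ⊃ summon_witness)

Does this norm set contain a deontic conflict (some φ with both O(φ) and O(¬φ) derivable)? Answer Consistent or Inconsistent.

Premise 9 states O(~redact_request) outright.
The contrapositive of premise 1 (O(~issue_refund ⊃ redact_request)) is O(~redact_request ⊃ issue_refund), and O(~redact_request) is already established, so O(issue_refund).
Premise 8 is O(open_valve ⊃ ~issue_refund); contrapositively O(issue_refund ⊃ ~open_valve). Since O(issue_refund) holds, K gives O(~open_valve).
Applying K to premise 3 (O(~open_valve ⊃ ~summon_witness)) and O(~open_valve) yields O(~summon_witness).
The contrapositive of premise 10 (O(~escalate_transcript ⊃ summon_witness)) is O(~summon_witness ⊃ escalate_transcript), and O(~summon_witness) is already established, so O(escalate_transcript).
Premise 7 is O(anonymize_report ⊃ ~escalate_transcript); contrapositively O(escalate_transcript ⊃ ~anonymize_report). Since O(escalate_transcript) holds, K gives O(~anonymize_report).
But premise 6 directly asserts O(anonymize_report).
We now have both O(~anonymize_report) and O(anonymize_report) — anonymize_report is simultaneously obligatory and forbidden, violating the D-axiom.

Inconsistent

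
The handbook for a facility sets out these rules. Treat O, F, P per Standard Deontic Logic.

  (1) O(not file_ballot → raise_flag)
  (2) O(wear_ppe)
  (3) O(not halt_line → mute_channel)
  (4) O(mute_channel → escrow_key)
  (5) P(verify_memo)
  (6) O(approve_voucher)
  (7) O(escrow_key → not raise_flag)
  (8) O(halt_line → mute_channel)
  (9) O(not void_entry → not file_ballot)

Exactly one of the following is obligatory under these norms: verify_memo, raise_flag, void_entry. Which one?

By case analysis on not halt_line: premise 3 gives O(not halt_line → mute_channel) and premise 8 gives O(halt_line → mute_channel), so O(mute_channel) either way.
With premise 4, O(mute_channel → escrow_key), the K-axiom yields O(escrow_key).
From O(escrow_key) and premise 7, O(escrow_key → not raise_flag), we obtain O(not raise_flag).
Premise 1 is O(not file_ballot → raise_flag); contrapositively O(not raise_flag → file_ballot). Since O(not raise_flag) holds, K gives O(file_ballot).
The contrapositive of premise 9 (O(not void_entry → not file_ballot)) is O(file_ballot → void_entry), and O(file_ballot) is already established, so O(void_entry).
So O(void_entry) holds — void_entry is obligatory. None of the other listed options is made obligatory by any chain of premises.

void_entry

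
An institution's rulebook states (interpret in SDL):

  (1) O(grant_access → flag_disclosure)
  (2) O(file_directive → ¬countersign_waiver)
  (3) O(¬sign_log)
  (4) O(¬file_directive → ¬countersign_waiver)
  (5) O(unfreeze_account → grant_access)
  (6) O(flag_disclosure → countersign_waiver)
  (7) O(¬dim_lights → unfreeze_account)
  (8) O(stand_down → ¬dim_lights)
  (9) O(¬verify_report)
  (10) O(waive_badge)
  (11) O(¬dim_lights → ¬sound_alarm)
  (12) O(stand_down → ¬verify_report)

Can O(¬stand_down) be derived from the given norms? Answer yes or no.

Premises 4 and 2 cover both cases: O(¬file_directive → ¬countersign_waiver) and O(file_directive → ¬countersign_waiver). Since ¬file_directive ∨ file_directive is a tautology, O(¬countersign_waiver) follows.
Premise 6, O(flag_disclosure → countersign_waiver), contraposes to O(¬countersign_waiver → ¬flag_disclosure); with O(¬countersign_waiver) we get O(¬flag_disclosure).
The contrapositive of premise 1 (O(grant_access → flag_disclosure)) is O(¬flag_disclosure → ¬grant_access), and O(¬flag_disclosure) is already established, so O(¬grant_access).
The contrapositive of premise 5 (O(unfreeze_account → grant_access)) is O(¬grant_access → ¬unfreeze_account), and O(¬grant_access) is already established, so O(¬unfreeze_account).
Premise 7, O(¬dim_lights → unfreeze_account), contraposes to O(¬unfreeze_account → dim_lights); with O(¬unfreeze_account) we get O(dim_lights).
The contrapositive of premise 8 (O(stand_down → ¬dim_lights)) is O(dim_lights → ¬stand_down), and O(dim_lights) is already established, so O(¬stand_down).
Premises 3, 9, 10, 11, 12 do not contribute to this derivation.
So O(¬stand_down) follows.

Yes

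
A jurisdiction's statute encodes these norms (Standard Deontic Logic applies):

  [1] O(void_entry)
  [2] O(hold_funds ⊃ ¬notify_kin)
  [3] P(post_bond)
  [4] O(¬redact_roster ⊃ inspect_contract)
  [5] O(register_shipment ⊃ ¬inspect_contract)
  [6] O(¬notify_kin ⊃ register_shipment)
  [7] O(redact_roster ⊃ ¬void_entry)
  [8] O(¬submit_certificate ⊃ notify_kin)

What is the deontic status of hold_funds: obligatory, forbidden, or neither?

Forbidden

From premise 1 we have O(void_entry).
Premise 7, O(redact_roster ⊃ ¬void_entry), contraposes to O(void_entry ⊃ ¬redact_roster); with O(void_entry) we get O(¬redact_roster).
From O(¬redact_roster) and premise 4, O(¬redact_roster ⊃ inspect_contract), we obtain O(inspect_contract).
Premise 5 is O(register_shipment ⊃ ¬inspect_contract); contrapositively O(inspect_contract ⊃ ¬register_shipment). Since O(inspect_contract) holds, K gives O(¬register_shipment).
The contrapositive of premise 6 (O(¬notify_kin ⊃ register_shipment)) is O(¬register_shipment ⊃ notify_kin), and O(¬register_shipment) is already established, so O(notify_kin).
Premise 2 is O(hold_funds ⊃ ¬notify_kin); contrapositively O(notify_kin ⊃ ¬hold_funds). Since O(notify_kin) holds, K gives O(¬hold_funds).
Premises 3, 8 do not contribute to this derivation.
Thus O(¬hold_funds), which is F(hold_funds): hold_funds is forbidden.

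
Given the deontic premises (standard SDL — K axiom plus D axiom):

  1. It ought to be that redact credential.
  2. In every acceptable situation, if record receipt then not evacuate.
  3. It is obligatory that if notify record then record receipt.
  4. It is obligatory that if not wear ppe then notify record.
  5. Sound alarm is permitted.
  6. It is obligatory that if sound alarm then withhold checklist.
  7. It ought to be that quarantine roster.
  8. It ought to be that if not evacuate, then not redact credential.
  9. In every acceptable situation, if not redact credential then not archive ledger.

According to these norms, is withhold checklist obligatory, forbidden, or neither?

Neither

Premise 6 is O(sound_alarm → withhold_checklist), but O(sound_alarm) is not derivable from the premises (the permission P(sound_alarm) asserts only ¬O(¬sound_alarm), not O(sound_alarm)), so it does not yield O(withhold_checklist).
No premise or chain of K-axiom applications forces O(withhold_checklist), and none forces O(¬withhold_checklist). So withhold_checklist is neither obligatory nor forbidden under these norms.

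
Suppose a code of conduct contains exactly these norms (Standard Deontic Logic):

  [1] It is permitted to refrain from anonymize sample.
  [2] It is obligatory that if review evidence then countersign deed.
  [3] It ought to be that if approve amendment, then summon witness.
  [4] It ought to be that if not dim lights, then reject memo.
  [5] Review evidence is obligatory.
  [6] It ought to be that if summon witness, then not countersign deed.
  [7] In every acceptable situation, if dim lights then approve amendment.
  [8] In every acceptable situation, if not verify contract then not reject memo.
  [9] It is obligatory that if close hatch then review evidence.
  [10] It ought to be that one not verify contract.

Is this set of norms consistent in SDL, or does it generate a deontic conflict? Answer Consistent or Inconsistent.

Inconsistent

Premise 5 gives O(review_evidence).
Premise 2 is O(review_evidence → countersign_deed); since O(review_evidence), deontic closure gives O(countersign_deed).
Premise 6, O(summon_witness → ¬countersign_deed), contraposes to O(countersign_deed → ¬summon_witness); with O(countersign_deed) we get O(¬summon_witness).
Premise 3, O(approve_amendment → summon_witness), contraposes to O(¬summon_witness → ¬approve_amendment); with O(¬summon_witness) we get O(¬approve_amendment).
The contrapositive of premise 7 (O(dim_lights → approve_amendment)) is O(¬approve_amendment → ¬dim_lights), and O(¬approve_amendment) is already established, so O(¬dim_lights).
From O(¬dim_lights) and premise 4, O(¬dim_lights → reject_memo), we obtain O(reject_memo).
Premise 8 is O(¬verify_contract → ¬reject_memo); contrapositively O(reject_memo → verify_contract). Since O(reject_memo) holds, K gives O(verify_contract).
Yet premise 10 states O(¬verify_contract).
We now have both O(verify_contract) and O(¬verify_contract) — verify_contract is simultaneously obligatory and forbidden, violating the D-axiom.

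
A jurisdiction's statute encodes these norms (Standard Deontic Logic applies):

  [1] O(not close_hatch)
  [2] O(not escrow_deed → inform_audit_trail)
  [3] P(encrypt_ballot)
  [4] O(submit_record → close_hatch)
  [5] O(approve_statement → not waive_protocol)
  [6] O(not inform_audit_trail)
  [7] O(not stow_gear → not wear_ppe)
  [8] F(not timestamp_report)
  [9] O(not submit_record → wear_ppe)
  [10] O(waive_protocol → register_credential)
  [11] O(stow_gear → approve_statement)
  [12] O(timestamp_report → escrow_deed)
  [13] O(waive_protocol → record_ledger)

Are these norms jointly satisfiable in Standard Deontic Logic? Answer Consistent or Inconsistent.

Consistent

Premise 2 is O(not escrow_deed → inform_audit_trail), but O(not escrow_deed) is not derivable from the premises, so it does not yield O(inform_audit_trail).
So O(inform_audit_trail) is not derivable, and the apparent clash with O(not inform_audit_trail) does not arise.
A world satisfying every obligation exists (e.g. approve_statement=true, close_hatch=false, encrypt_ballot=false, escrow_deed=true, inform_audit_trail=false, record_ledger=false, register_credential=false, stow_gear=true, submit_record=false, timestamp_report=true, waive_protocol=false, wear_ppe=true); no atom is both obligatory and forbidden, so the set is consistent.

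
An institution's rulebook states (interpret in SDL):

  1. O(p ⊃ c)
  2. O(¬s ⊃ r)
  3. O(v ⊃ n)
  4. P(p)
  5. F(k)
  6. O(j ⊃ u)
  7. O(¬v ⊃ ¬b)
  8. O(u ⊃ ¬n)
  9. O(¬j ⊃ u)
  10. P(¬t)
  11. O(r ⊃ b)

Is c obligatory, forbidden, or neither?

Neither

Premise 1 is O(p ⊃ c), but O(p) is not derivable from the premises (the permission P(p) asserts only ¬O(¬p), not O(p)), so it does not yield O(c).
No premise or chain of K-axiom applications forces O(c), and none forces O(¬c). So c is neither obligatory nor forbidden under these norms.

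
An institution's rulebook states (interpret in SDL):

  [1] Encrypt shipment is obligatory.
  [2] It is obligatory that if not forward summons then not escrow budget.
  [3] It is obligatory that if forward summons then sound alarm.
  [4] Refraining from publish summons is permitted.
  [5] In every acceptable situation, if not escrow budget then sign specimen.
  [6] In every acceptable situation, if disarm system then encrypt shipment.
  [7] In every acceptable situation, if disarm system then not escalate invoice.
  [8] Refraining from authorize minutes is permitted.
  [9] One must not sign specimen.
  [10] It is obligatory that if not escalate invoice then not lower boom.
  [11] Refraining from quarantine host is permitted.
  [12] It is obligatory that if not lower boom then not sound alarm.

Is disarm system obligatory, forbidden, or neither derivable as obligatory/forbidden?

Forbidden

Premise 9, F(sign_specimen), is equivalent to O(¬sign_specimen).
Premise 5, O(¬escrow_budget → sign_specimen), contraposes to O(¬sign_specimen → escrow_budget); with O(¬sign_specimen) we get O(escrow_budget).
Premise 2, O(¬forward_summons → ¬escrow_budget), contraposes to O(escrow_budget → forward_summons); with O(escrow_budget) we get O(forward_summons).
Premise 3 is O(forward_summons → sound_alarm); since O(forward_summons), deontic closure gives O(sound_alarm).
Premise 12, O(¬lower_boom → ¬sound_alarm), contraposes to O(sound_alarm → lower_boom); with O(sound_alarm) we get O(lower_boom).
Premise 10, O(¬escalate_invoice → ¬lower_boom), contraposes to O(lower_boom → escalate_invoice); with O(lower_boom) we get O(escalate_invoice).
Premise 7, O(disarm_system → ¬escalate_invoice), contraposes to O(escalate_invoice → ¬disarm_system); with O(escalate_invoice) we get O(¬disarm_system).
Premises 1, 4, 6, 8, 11 do not contribute to this derivation.
Thus O(¬disarm_system), which is F(disarm_system): disarm_system is forbidden.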